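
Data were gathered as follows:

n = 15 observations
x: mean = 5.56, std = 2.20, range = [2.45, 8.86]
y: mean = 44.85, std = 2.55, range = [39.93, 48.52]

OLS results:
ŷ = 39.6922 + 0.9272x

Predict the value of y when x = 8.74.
ŷ = 47.7959

Plug x = 8.74 into the fitted line:

ŷ = 39.6922 + 0.9272 × 8.74
ŷ = 39.6922 + 8.1037
ŷ = 47.7959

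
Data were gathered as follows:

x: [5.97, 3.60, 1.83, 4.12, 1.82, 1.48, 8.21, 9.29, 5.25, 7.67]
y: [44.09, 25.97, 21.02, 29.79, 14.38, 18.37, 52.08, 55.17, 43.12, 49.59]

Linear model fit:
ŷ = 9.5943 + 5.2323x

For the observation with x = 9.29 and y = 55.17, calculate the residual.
Residual = -3.0324

The residual is the difference between the actual value and the predicted value:

Residual = y - ŷ

Step 1: Calculate predicted value
ŷ = 9.5943 + 5.2323 × 9.29
ŷ = 58.2024

Step 2: Calculate residual
Residual = 55.17 - 58.2024
Residual = -3.0324

Interpretation: the model overestimates the actual value by 3.0324 at this point (negative residual → observation lies below the fitted line).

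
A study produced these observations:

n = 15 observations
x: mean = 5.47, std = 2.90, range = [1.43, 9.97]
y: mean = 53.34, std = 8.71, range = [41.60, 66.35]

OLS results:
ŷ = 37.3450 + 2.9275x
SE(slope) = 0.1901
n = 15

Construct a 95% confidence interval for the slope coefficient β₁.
The 95% CI for β₁ is (2.5168, 3.3382)

Confidence interval for the slope:

The 95% CI for β₁ is: β̂₁ ± t*(α/2, n-2) × SE(β̂₁)

Step 1: Find critical t-value
- Confidence level = 0.95
- Degrees of freedom = n - 2 = 15 - 2 = 13
- t*(α/2, 13) = 2.1604

Step 2: Calculate margin of error
Margin = 2.1604 × 0.1901 = 0.4107

Step 3: Construct interval
CI = 2.9275 ± 0.4107
CI = (2.5168, 3.3382)

Interpretation: each one-unit increase in x is associated with a change in mean y of between 2.5168 and 3.3382, with 95% confidence.
Both endpoints are positive, so the data support a genuinely positive slope at this confidence level.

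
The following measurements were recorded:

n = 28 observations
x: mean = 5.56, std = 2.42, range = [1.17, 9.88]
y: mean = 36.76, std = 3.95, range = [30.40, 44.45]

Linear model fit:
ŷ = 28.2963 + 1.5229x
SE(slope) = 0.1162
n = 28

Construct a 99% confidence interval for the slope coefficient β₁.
The 99% CI for β₁ is (1.2000, 1.8458)

Confidence interval for the slope:

The 99% CI for β₁ is: β̂₁ ± t*(α/2, n-2) × SE(β̂₁)

Step 1: Find critical t-value
- Confidence level = 0.99
- Degrees of freedom = n - 2 = 28 - 2 = 26
- t*(α/2, 26) = 2.7787

Step 2: Calculate margin of error
Margin = 2.7787 × 0.1162 = 0.3229

Step 3: Construct interval
CI = 1.5229 ± 0.3229
CI = (1.2000, 1.8458)

Interpretation: each one-unit increase in x is associated with a change in mean y of between 1.2000 and 1.8458, with 99% confidence.
The interval does not include 0, suggesting a significant linear relationship.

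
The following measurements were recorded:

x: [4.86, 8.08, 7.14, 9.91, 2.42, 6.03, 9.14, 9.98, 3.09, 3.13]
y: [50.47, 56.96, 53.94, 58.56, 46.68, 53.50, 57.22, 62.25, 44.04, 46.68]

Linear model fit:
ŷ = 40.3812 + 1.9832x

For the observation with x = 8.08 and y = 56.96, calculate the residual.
Residual = 0.5545

The residual is the difference between the actual value and the predicted value:

Residual = y - ŷ

Step 1: Calculate predicted value
ŷ = 40.3812 + 1.9832 × 8.08
ŷ = 56.4055

Step 2: Calculate residual
Residual = 56.96 - 56.4055
Residual = 0.5545

The residual is positive, so the observed y = 56.96 sits above the regression line (the line underestimates it by 0.5545).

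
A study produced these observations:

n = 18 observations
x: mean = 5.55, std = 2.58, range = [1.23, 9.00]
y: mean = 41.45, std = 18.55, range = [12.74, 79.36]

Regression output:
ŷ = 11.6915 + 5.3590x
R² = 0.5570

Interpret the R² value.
R² = 0.5570 means 55.70% of the variation in y is explained by the linear relationship with x. This indicates a moderate fit.

R² (coefficient of determination) measures the proportion of variance in y explained by the regression model.

Here R² = 0.5570:
- Explained: 55.70% of the variation in y
- Unexplained (residual): 100% − 55.70% = 44.30%
- Rule of thumb (below 0.3 weak; 0.3 to below 0.7 moderate; 0.7 and above strong) → moderate

Calculation: R² = 1 − (SS_res / SS_tot), where SS_res is the sum of squared residuals and SS_tot the total sum of squares.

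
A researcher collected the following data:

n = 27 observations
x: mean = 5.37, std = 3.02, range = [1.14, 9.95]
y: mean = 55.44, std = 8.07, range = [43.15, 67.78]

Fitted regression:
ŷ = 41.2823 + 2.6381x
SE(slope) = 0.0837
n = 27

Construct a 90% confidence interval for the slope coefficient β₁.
The 90% CI for β₁ is (2.4951, 2.7811)

Confidence interval for the slope:

The 90% CI for β₁ is: β̂₁ ± t*(α/2, n-2) × SE(β̂₁)

Step 1: Find critical t-value
- Confidence level = 0.9
- Degrees of freedom = n - 2 = 27 - 2 = 25
- t*(α/2, 25) = 1.7081

Step 2: Calculate margin of error
Margin = 1.7081 × 0.0837 = 0.1430

Step 3: Construct interval
CI = 2.6381 ± 0.1430
CI = (2.4951, 2.7811)

Interpretation: each one-unit increase in x is associated with a change in mean y of between 2.4951 and 2.7811, with 90% confidence.
Since 0 is outside the interval, a two-sided test at α = 0.10 would reject H₀: β₁ = 0.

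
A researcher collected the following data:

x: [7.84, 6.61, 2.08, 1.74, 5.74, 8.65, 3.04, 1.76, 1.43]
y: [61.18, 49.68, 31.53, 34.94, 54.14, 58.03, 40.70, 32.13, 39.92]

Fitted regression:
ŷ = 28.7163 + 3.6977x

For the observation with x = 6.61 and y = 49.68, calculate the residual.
Residual = -3.4781

The residual is the difference between the actual value and the predicted value:

Residual = y - ŷ

Step 1: Calculate predicted value
ŷ = 28.7163 + 3.6977 × 6.61
ŷ = 53.1581

Step 2: Calculate residual
Residual = 49.68 - 53.1581
Residual = -3.4781

The residual is negative, so the observed y = 49.68 sits below the regression line (the line overestimates it by 3.4781).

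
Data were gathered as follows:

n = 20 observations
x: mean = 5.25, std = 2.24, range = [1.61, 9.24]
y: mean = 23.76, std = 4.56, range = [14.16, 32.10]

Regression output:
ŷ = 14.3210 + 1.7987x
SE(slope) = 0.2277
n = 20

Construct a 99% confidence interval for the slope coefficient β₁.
The 99% CI for β₁ is (1.1433, 2.4541)

Confidence interval for the slope:

The 99% CI for β₁ is: β̂₁ ± t*(α/2, n-2) × SE(β̂₁)

Step 1: Find critical t-value
- Confidence level = 0.99
- Degrees of freedom = n - 2 = 20 - 2 = 18
- t*(α/2, 18) = 2.8784

Step 2: Calculate margin of error
Margin = 2.8784 × 0.2277 = 0.6554

Step 3: Construct interval
CI = 1.7987 ± 0.6554
CI = (1.1433, 2.4541)

Interpretation: We are 99% confident that the true slope β₁ lies between 1.1433 and 2.4541.
The interval does not include 0, suggesting a significant linear relationship.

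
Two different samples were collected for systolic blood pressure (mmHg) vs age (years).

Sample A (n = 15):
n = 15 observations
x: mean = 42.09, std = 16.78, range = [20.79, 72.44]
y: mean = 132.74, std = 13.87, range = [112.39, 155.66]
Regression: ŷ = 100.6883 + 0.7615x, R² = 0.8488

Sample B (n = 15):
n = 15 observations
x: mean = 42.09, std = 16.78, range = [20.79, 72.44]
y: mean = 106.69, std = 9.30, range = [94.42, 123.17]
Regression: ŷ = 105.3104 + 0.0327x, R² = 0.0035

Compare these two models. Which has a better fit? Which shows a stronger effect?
Model A has the better fit (R² = 0.8488 vs 0.0035). Model A shows the stronger effect (|β₁| = 0.7615 vs 0.0327).

Model Comparison:

Goodness of fit (R²):
- Model A: R² = 0.8488 → 84.88% of variance in blood pressure explained
- Model B: R² = 0.0035 → 0.35% of variance in blood pressure explained
- 0.8488 > 0.0035 → Model A has the better fit

Effect size (slope magnitude):
- Model A: β₁ = 0.7615 → predicted blood pressure rises 0.7615 mmHg per additional year of age
- Model B: β₁ = 0.0327 → predicted blood pressure rises 0.0327 mmHg per additional year of age
- |0.7615| > |0.0327| → Model A shows the stronger marginal effect

Notes:
- R² measures how tightly points cluster around the line; β₁ measures how steep the line is — they answer different questions.
- The two samples could reflect different populations, time periods, or measurement quality.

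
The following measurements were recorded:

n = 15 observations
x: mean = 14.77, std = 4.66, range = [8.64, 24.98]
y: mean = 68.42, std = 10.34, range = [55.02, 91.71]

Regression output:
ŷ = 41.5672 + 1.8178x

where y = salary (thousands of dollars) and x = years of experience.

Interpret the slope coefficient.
On average, salary is about 1.8178 thousand dollars higher for every extra year of experience.

β₁ = 1.8178 is the change in predicted salary (thousand dollars) per additional year of experience.

Interpretation:
- Experience up by 1 year → predicted salary increases by 1.8178 thousand dollars
- This is a linear approximation: the same per-unit change is assumed across the whole observed x range
- The sign (+) gives the direction; the magnitude 1.8178 gives the size of the effect per year

The intercept β₀ = 41.5672 is the predicted salary when experience = 0; since the smallest observed x is 8.64, this is an extrapolation and mainly anchors the line.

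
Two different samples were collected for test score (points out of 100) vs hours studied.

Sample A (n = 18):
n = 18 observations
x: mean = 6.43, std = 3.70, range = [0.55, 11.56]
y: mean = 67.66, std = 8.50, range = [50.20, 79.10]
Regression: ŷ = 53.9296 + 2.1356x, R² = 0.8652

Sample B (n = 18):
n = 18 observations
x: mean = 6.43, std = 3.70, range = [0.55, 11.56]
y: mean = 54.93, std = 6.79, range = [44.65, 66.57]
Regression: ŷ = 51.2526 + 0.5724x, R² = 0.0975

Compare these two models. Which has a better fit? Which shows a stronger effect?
Model A has the better fit (R² = 0.8652 vs 0.0975). Model A shows the stronger effect (|β₁| = 2.1356 vs 0.5724).

Model Comparison:

Fit — compare R²:
- Model A: R² = 0.8652 → 86.52% of variance in test score explained
- Model B: R² = 0.0975 → 9.75% of variance in test score explained
- 0.8652 > 0.0975 → Model A has the better fit

Effect size (slope magnitude):
- Model A: β₁ = 2.1356 → predicted test score rises 2.1356 points per additional hour of study time
- Model B: β₁ = 0.5724 → predicted test score rises 0.5724 points per additional hour of study time
- |2.1356| > |0.5724| → Model A shows the stronger marginal effect

Notes:
- A better fit (higher R²) doesn't necessarily mean a more important relationship.
- A steeper slope doesn't make a better model if the scatter around the line is large.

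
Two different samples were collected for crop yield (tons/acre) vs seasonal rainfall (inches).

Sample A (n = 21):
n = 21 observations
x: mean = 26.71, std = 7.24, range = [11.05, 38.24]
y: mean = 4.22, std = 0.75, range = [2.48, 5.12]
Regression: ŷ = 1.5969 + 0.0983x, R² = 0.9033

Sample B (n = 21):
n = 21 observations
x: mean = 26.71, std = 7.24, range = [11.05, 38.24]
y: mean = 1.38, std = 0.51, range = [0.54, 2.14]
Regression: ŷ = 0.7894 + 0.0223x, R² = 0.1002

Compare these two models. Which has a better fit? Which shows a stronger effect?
Model A has the better fit (R² = 0.9033 vs 0.1002). Model A shows the stronger effect (|β₁| = 0.0983 vs 0.0223).

Model Comparison:

Which explains more variance? (R²)
- Model A: R² = 0.9033 → 90.33% of variance in crop yield explained
- Model B: R² = 0.1002 → 10.02% of variance in crop yield explained
- 0.9033 > 0.1002 → Model A has the better fit

Effect size (slope magnitude):
- Model A: β₁ = 0.0983 → predicted crop yield rises 0.0983 tons/acre per additional inch of rainfall
- Model B: β₁ = 0.0223 → predicted crop yield rises 0.0223 tons/acre per additional inch of rainfall
- |0.0983| > |0.0223| → Model A shows the stronger marginal effect

Notes:
- The two samples could reflect different populations, time periods, or measurement quality.
- A better fit (higher R²) doesn't necessarily mean a more important relationship.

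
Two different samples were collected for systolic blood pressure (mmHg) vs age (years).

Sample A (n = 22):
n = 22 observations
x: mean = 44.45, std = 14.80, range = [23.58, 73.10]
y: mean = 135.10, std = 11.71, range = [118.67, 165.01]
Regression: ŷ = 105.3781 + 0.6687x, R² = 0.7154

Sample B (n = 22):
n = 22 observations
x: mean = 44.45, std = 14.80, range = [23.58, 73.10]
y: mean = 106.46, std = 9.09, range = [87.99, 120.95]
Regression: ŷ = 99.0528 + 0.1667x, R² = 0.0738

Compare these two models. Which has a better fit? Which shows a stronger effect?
Model A has the better fit (R² = 0.7154 vs 0.0738). Model A shows the stronger effect (|β₁| = 0.6687 vs 0.1667).

Model Comparison:

Fit — compare R²:
- Model A: R² = 0.7154 → 71.54% of variance in blood pressure explained
- Model B: R² = 0.0738 → 7.38% of variance in blood pressure explained
- 0.7154 > 0.0738 → Model A has the better fit

Effect size (slope magnitude):
- Model A: β₁ = 0.6687 → predicted blood pressure rises 0.6687 mmHg per additional year of age
- Model B: β₁ = 0.1667 → predicted blood pressure rises 0.1667 mmHg per additional year of age
- |0.6687| > |0.1667| → Model A shows the stronger marginal effect

Note: The two samples could reflect different populations, time periods, or measurement quality.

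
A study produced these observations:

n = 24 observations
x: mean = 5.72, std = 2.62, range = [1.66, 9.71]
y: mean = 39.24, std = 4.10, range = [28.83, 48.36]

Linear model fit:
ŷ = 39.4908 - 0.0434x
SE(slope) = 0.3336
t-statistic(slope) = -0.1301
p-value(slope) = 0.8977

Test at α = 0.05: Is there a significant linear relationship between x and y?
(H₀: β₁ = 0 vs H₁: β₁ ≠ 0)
Since p-value = 0.8977 ≥ α = 0.05, fail to reject H₀ — the slope is not significantly different from 0.

Hypothesis test for the slope coefficient:

H₀: β₁ = 0 (no linear relationship)
H₁: β₁ ≠ 0 (linear relationship exists)

Test statistic: t = β̂₁ / SE(β̂₁) = -0.0434 / 0.3336 = -0.1301

The p-value (0.8977) is the probability, under H₀, of a t-statistic at least as extreme as |t| = 0.1301 (two-sided, df = n − 2 = 22).

Decision rule: reject H₀ if p-value < α.
p-value = 0.8977 ≥ α = 0.05 → fail to reject H₀.

At α = 0.05 the data do not provide convincing evidence of a nonzero slope.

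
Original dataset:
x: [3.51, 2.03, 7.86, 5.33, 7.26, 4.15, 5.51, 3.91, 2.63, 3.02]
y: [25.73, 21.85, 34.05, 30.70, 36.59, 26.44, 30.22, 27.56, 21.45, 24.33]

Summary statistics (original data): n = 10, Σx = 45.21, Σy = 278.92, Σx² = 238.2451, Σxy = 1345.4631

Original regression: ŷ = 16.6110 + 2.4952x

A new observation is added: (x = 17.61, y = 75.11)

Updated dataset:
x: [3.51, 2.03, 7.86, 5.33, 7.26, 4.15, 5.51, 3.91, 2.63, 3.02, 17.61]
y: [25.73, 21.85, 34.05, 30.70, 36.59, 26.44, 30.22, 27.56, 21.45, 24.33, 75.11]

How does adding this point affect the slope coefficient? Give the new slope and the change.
New slope β₁ = 3.4089 versus 2.4952 before: a change of +0.9137 (+36.6%).

x = 17.61 lies well outside the original x-range [2.03, 7.86] (x̄ ≈ 4.52), so this observation has high leverage and can move the slope substantially.

Step 1: Update the sums with the new point (n goes from 10 to 11)
Σx  = 45.21 + 17.61 = 62.82
Σy  = 278.92 + 75.11 = 354.03
Σx² = 238.2451 + 17.61² = 238.2451 + 310.1121 = 548.3572
Σxy = 1345.4631 + 17.61×75.11 = 1345.4631 + 1322.6871 = 2668.1502

Step 2: Recompute the slope with b₁ = (nΣxy − ΣxΣy) / (nΣx² − (Σx)²)
Numerator   = 11×2668.1502 − 62.82×354.03 = 29349.6522 − 22240.1646 = 7109.4876
Denominator = 11×548.3572 − 62.82² = 6031.9292 − 3946.3524 = 2085.5768
b₁(new) = 7109.4876 / 2085.5768 = 3.4089

(Same formula on the original sums: (10×1345.4631 − 45.21×278.92) / (10×238.2451 − 45.21²) = 844.6578 / 338.5069 = 2.4952, matching the given fit.)

Step 3: Change in slope
Δβ₁ = 3.4089 − 2.4952 = +0.9137
Relative change = +0.9137 / 2.4952 × 100% = +36.6%
→ the slope increases when the point is added.

Because the point sits above the extension of the original line at a high-leverage x, it tilts the fit up.
In practice: investigate whether it comes from the same population as the rest of the sample; examine leverage (hᵢ) and Cook's distance rather than deleting it automatically.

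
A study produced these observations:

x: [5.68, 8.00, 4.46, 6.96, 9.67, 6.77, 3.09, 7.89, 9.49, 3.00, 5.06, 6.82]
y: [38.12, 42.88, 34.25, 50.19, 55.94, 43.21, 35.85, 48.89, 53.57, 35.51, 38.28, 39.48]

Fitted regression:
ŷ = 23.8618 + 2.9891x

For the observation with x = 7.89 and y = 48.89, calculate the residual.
Residual = 1.4442

The residual is the difference between the actual value and the predicted value:

Residual = y - ŷ

Step 1: Calculate predicted value
ŷ = 23.8618 + 2.9891 × 7.89
ŷ = 47.4458

Step 2: Calculate residual
Residual = 48.89 - 47.4458
Residual = 1.4442

The residual is positive, so the observed y = 48.89 sits above the regression line (the line underestimates it by 1.4442).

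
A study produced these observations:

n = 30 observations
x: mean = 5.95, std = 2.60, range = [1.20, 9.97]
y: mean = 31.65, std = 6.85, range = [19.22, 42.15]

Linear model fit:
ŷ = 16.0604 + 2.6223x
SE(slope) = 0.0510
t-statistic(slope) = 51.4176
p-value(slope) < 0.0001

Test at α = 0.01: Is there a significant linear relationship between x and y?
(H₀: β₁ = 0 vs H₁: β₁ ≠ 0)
Reject H₀: p-value < 0.0001 < α = 0.01. The linear relationship is significant at the 1% level.

Hypothesis test for the slope coefficient:

H₀: β₁ = 0 (no linear relationship)
H₁: β₁ ≠ 0 (linear relationship exists)

Test statistic: t = β̂₁ / SE(β̂₁) = 2.6223 / 0.0510 = 51.4176

p < 0.0001: how often a slope estimate this far from 0 (in SE units) would arise by chance if β₁ were truly 0.

Decision rule: reject H₀ if p-value < α.
p-value < 0.0001 < α = 0.01 → reject H₀.

Conclusion: the linear association between x and y is significant at the 1% level.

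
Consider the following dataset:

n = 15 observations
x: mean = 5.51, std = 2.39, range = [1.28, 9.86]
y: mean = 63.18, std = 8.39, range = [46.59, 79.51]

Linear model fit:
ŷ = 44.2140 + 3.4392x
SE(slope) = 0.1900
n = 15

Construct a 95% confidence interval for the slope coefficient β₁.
The 95% CI for β₁ is (3.0287, 3.8497)

Confidence interval for the slope:

The 95% CI for β₁ is: β̂₁ ± t*(α/2, n-2) × SE(β̂₁)

Step 1: Find critical t-value
- Confidence level = 0.95
- Degrees of freedom = n - 2 = 15 - 2 = 13
- t*(α/2, 13) = 2.1604

Step 2: Calculate margin of error
Margin = 2.1604 × 0.1900 = 0.4105

Step 3: Construct interval
CI = 3.4392 ± 0.4105
CI = (3.0287, 3.8497)

Interpretation: intervals built this way capture the true β₁ in 95% of repeated samples; here the plausible range for the per-unit effect of x on y is 3.0287 to 3.8497.
The interval does not include 0, suggesting a significant linear relationship.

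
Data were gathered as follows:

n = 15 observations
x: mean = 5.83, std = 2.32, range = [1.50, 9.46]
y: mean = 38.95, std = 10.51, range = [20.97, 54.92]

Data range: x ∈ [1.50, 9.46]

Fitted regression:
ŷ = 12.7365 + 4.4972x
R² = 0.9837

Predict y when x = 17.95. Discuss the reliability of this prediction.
The equation gives ŷ = 93.4612; however x = 17.95 is 8.49 units above the observed range, so this extrapolated value should not be trusted.

Prediction calculation:
ŷ = 12.7365 + 4.4972 × 17.95
ŷ = 93.4612

Reliability:
- Data range: x ∈ [1.50, 9.46]
- Prediction point: x = 17.95 is 8.49 units above the observed range → this is EXTRAPOLATION, not interpolation

Why that matters here:
- The standard error of prediction grows with (x − x̄)², and x = 17.95 is far from x̄ = 5.83
- Real relationships often flatten, saturate, or turn nonlinear at extremes
- R² describes fit only over the sampled x values; it says nothing about behaviour beyond them

Report the number if required, but flag clearly that it is an extrapolation.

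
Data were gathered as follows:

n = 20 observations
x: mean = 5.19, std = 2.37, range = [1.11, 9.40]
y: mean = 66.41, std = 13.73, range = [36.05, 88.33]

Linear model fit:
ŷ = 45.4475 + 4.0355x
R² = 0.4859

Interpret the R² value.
About 48.59% of the variability in y is accounted for by the regression on x (R² = 0.4859) — a moderate linear fit.

The coefficient of determination R² is the fraction of the total variation in y that the fitted line accounts for.

Here R² = 0.4859:
- Explained: 48.59% of the variation in y
- Unexplained (residual): 100% − 48.59% = 51.41%
- Rule of thumb (below 0.3 weak; 0.3 to below 0.7 moderate; 0.7 and above strong) → moderate

Calculation: R² = 1 − (SS_res / SS_tot), where SS_res is the sum of squared residuals and SS_tot the total sum of squares.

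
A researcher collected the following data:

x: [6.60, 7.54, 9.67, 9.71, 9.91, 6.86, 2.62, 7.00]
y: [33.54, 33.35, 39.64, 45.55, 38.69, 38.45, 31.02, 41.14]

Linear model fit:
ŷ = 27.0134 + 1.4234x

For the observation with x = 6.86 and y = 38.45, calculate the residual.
Residual = 1.6721

The residual is the difference between the actual value and the predicted value:

Residual = y - ŷ

Step 1: Calculate predicted value
ŷ = 27.0134 + 1.4234 × 6.86
ŷ = 36.7779

Step 2: Calculate residual
Residual = 38.45 - 36.7779
Residual = 1.6721

Interpretation: the model underestimates the actual value by 1.6721 at this point (positive residual → observation lies above the fitted line).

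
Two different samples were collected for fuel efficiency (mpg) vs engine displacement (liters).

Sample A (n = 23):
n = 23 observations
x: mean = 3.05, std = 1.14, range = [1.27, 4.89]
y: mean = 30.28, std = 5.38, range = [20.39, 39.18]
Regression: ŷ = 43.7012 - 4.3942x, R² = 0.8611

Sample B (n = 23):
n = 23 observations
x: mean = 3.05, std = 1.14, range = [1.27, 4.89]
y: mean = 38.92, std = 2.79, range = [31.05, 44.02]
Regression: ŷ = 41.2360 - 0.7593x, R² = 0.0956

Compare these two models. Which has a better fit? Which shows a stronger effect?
Model A has the better fit (R² = 0.8611 vs 0.0956). Model A shows the stronger effect (|β₁| = 4.3942 vs 0.7593).

Model Comparison:

Goodness of fit (R²):
- Model A: R² = 0.8611 → 86.11% of variance in fuel efficiency explained
- Model B: R² = 0.0956 → 9.56% of variance in fuel efficiency explained
- 0.8611 > 0.0956 → Model A has the better fit

Effect size (slope magnitude):
- Model A: β₁ = -4.3942 → predicted fuel efficiency falls 4.3942 mpg per additional liter of engine displacement
- Model B: β₁ = -0.7593 → predicted fuel efficiency falls 0.7593 mpg per additional liter of engine displacement
- |-4.3942| > |-0.7593| → Model A shows the stronger marginal effect

Notes:
- R² measures how tightly points cluster around the line; β₁ measures how steep the line is — they answer different questions.
- A steeper slope doesn't make a better model if the scatter around the line is large.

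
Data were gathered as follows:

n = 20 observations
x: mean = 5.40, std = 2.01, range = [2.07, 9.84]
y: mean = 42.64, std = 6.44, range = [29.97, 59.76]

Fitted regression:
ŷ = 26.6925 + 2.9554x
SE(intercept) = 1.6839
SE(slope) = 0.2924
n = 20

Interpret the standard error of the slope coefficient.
SE(β̂₁) = 0.2924 is the estimated standard deviation of the slope estimate across repeated samples; relative to β̂₁ = 2.9554 that is 9.9%, a precise estimate.

What SE measures:
- The standard error quantifies the sampling variability of the coefficient estimate
- It is the estimated standard deviation of β̂₁ across hypothetical repeated samples of the same size
- Smaller SE → more precise estimate

Relative precision:
- SE / |β̂₁| = 0.2924 / 2.9554 = 9.9%
- Rule of thumb (under 20%: precise; 20% to under 50%: moderately precise; 50% or more: imprecise) → precise

Rough 95% range (±2 SE): 2.9554 ± 0.5848 → (2.3706, 3.5402).

What drives SE(β̂₁): more residual scatter → larger SE.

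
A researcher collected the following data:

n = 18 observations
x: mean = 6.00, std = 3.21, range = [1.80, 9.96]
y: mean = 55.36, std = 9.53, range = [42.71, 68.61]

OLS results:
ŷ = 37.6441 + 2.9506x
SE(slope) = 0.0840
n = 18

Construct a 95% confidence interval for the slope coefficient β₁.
The 95% CI for β₁ is (2.7725, 3.1287)

Confidence interval for the slope:

The 95% CI for β₁ is: β̂₁ ± t*(α/2, n-2) × SE(β̂₁)

Step 1: Find critical t-value
- Confidence level = 0.95
- Degrees of freedom = n - 2 = 18 - 2 = 16
- t*(α/2, 16) = 2.1199

Step 2: Calculate margin of error
Margin = 2.1199 × 0.0840 = 0.1781

Step 3: Construct interval
CI = 2.9506 ± 0.1781
CI = (2.7725, 3.1287)

Interpretation: each one-unit increase in x is associated with a change in mean y of between 2.7725 and 3.1287, with 95% confidence.
Both endpoints are positive, so the data support a genuinely positive slope at this confidence level.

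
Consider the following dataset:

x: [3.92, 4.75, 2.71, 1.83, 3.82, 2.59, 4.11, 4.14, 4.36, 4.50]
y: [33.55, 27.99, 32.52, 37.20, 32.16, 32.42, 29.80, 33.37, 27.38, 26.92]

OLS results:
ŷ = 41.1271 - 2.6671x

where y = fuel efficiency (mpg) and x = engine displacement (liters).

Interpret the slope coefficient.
For each additional liter of engine displacement, predicted fuel efficiency decreases by approximately 2.6671 mpg.

The slope coefficient β₁ = -2.6671 represents the marginal effect of engine displacement on fuel efficiency.

Interpretation:
- Engine displacement up by 1 liter → predicted fuel efficiency decreases by 2.6671 mpg
- This is a linear approximation: the same per-unit change is assumed across the whole observed x range

(β₀ = 41.1271 is the fitted value at x = 0 and is not part of the slope interpretation.)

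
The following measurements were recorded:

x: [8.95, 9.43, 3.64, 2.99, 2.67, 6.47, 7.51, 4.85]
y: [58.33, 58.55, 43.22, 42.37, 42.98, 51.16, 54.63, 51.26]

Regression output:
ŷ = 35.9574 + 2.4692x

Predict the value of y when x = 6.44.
ŷ = 51.8590

x = 6.44 lies inside the observed range [2.67, 9.43], so the fitted equation applies directly:

ŷ = 35.9574 + 2.4692 × 6.44
ŷ = 35.9574 + 15.9016
ŷ = 51.8590

This is a point prediction; actual observations scatter around it by roughly the residual standard deviation.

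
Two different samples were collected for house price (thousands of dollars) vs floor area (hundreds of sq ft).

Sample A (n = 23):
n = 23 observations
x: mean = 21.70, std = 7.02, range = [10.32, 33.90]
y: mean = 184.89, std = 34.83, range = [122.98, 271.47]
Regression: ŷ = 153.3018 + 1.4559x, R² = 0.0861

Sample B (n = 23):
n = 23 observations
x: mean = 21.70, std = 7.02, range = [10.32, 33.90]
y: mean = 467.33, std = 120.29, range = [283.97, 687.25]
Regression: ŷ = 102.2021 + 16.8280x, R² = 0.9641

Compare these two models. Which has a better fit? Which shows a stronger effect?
Model B has the better fit (R² = 0.9641 vs 0.0861). Model B shows the stronger effect (|β₁| = 16.8280 vs 1.4559).

Model Comparison:

Which explains more variance? (R²)
- Model A: R² = 0.0861 → 8.61% of variance in house price explained
- Model B: R² = 0.9641 → 96.41% of variance in house price explained
- 0.9641 > 0.0861 → Model B has the better fit

Effect size (slope magnitude):
- Model A: β₁ = 1.4559 → predicted house price rises 1.4559 thousand dollars per additional hundred sq ft of floor area
- Model B: β₁ = 16.8280 → predicted house price rises 16.8280 thousand dollars per additional hundred sq ft of floor area
- |1.4559| < |16.8280| → Model B shows the stronger marginal effect

Note: A better fit (higher R²) doesn't necessarily mean a more important relationship.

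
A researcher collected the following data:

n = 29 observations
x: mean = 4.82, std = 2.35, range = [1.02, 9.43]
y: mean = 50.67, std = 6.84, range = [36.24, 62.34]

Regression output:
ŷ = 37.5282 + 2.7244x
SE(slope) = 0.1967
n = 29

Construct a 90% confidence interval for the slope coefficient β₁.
The 90% CI for β₁ is (2.3894, 3.0594)

Confidence interval for the slope:

The 90% CI for β₁ is: β̂₁ ± t*(α/2, n-2) × SE(β̂₁)

Step 1: Find critical t-value
- Confidence level = 0.9
- Degrees of freedom = n - 2 = 29 - 2 = 27
- t*(α/2, 27) = 1.7033

Step 2: Calculate margin of error
Margin = 1.7033 × 0.1967 = 0.3350

Step 3: Construct interval
CI = 2.7244 ± 0.3350
CI = (2.3894, 3.0594)

Interpretation: each one-unit increase in x is associated with a change in mean y of between 2.3894 and 3.0594, with 90% confidence.
Since 0 is outside the interval, a two-sided test at α = 0.10 would reject H₀: β₁ = 0.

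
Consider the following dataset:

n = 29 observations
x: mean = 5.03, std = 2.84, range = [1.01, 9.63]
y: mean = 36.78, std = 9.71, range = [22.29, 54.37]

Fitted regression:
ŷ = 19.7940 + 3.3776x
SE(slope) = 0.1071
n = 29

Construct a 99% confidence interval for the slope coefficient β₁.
The 99% CI for β₁ is (3.0809, 3.6743)

Confidence interval for the slope:

The 99% CI for β₁ is: β̂₁ ± t*(α/2, n-2) × SE(β̂₁)

Step 1: Find critical t-value
- Confidence level = 0.99
- Degrees of freedom = n - 2 = 29 - 2 = 27
- t*(α/2, 27) = 2.7707

Step 2: Calculate margin of error
Margin = 2.7707 × 0.1071 = 0.2967

Step 3: Construct interval
CI = 3.3776 ± 0.2967
CI = (3.0809, 3.6743)

Interpretation: We are 99% confident that the true slope β₁ lies between 3.0809 and 3.6743.
Both endpoints are positive, so the data support a genuinely positive slope at this confidence level.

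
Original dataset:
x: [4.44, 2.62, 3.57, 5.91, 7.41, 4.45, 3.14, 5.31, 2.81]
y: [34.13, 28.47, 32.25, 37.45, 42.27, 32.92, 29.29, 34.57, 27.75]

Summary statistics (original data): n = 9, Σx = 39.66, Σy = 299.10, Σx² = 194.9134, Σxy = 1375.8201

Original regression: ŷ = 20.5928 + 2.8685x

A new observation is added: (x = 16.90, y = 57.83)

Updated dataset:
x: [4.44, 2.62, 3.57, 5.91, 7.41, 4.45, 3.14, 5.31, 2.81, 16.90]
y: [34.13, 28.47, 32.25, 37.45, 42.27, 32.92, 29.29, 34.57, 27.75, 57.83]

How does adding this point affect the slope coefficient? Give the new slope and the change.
New slope β₁ = 2.0816 versus 2.8685 before: a change of -0.7869 (-27.4%).

x = 16.90 lies well outside the original x-range [2.62, 7.41] (x̄ ≈ 4.41), so this observation has high leverage and can move the slope substantially.

Step 1: Update the sums with the new point (n goes from 9 to 10)
Σx  = 39.66 + 16.90 = 56.56
Σy  = 299.10 + 57.83 = 356.93
Σx² = 194.9134 + 16.90² = 194.9134 + 285.6100 = 480.5234
Σxy = 1375.8201 + 16.90×57.83 = 1375.8201 + 977.3270 = 2353.1471

Step 2: Recompute the slope with b₁ = (nΣxy − ΣxΣy) / (nΣx² − (Σx)²)
Numerator   = 10×2353.1471 − 56.56×356.93 = 23531.4710 − 20187.9608 = 3343.5102
Denominator = 10×480.5234 − 56.56² = 4805.2340 − 3199.0336 = 1606.2004
b₁(new) = 3343.5102 / 1606.2004 = 2.0816

(Same formula on the original sums: (9×1375.8201 − 39.66×299.10) / (9×194.9134 − 39.66²) = 520.0749 / 181.3050 = 2.8685, matching the given fit.)

Step 3: Change in slope
Δβ₁ = 2.0816 − 2.8685 = -0.7869
Relative change = -0.7869 / 2.8685 × 100% = -27.4%
→ the slope decreases when the point is added.

A high-leverage point only changes the slope if it is off the original line; here y = 57.83 is below the original trend, so the slope decreases.
In practice: investigate whether it comes from the same population as the rest of the sample.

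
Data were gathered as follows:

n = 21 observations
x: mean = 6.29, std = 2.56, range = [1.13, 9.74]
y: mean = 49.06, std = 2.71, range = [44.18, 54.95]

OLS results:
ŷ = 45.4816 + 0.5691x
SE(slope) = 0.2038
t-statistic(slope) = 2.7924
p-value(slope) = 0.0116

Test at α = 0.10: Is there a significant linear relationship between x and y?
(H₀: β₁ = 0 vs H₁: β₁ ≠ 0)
Since p-value = 0.0116 < α = 0.10, reject H₀ — the slope is significantly different from 0.

Hypothesis test for the slope coefficient:

H₀: β₁ = 0 (no linear relationship)
H₁: β₁ ≠ 0 (linear relationship exists)

Test statistic: t = β̂₁ / SE(β̂₁) = 0.5691 / 0.2038 = 2.7924

With df = 19, the two-sided p-value for |t| = 2.7924 is 0.0116.

Decision rule: reject H₀ if p-value < α.
p-value = 0.0116 < α = 0.10 → reject H₀.

At α = 0.10 the data do provide convincing evidence of a nonzero slope.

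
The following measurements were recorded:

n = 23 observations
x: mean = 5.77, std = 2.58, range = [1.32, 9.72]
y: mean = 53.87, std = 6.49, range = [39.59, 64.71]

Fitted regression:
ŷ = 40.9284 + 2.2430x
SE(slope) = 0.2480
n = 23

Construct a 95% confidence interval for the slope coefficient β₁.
The 95% CI for β₁ is (1.7273, 2.7587)

Confidence interval for the slope:

The 95% CI for β₁ is: β̂₁ ± t*(α/2, n-2) × SE(β̂₁)

Step 1: Find critical t-value
- Confidence level = 0.95
- Degrees of freedom = n - 2 = 23 - 2 = 21
- t*(α/2, 21) = 2.0796

Step 2: Calculate margin of error
Margin = 2.0796 × 0.2480 = 0.5157

Step 3: Construct interval
CI = 2.2430 ± 0.5157
CI = (1.7273, 2.7587)

Interpretation: We are 95% confident that the true slope β₁ lies between 1.7273 and 2.7587.
Both endpoints are positive, so the data support a genuinely positive slope at this confidence level.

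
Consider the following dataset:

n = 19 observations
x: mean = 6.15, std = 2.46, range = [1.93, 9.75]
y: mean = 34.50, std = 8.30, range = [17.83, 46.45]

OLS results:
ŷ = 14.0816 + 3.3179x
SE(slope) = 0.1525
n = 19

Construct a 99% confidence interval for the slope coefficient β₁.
The 99% CI for β₁ is (2.8759, 3.7599)

Confidence interval for the slope:

The 99% CI for β₁ is: β̂₁ ± t*(α/2, n-2) × SE(β̂₁)

Step 1: Find critical t-value
- Confidence level = 0.99
- Degrees of freedom = n - 2 = 19 - 2 = 17
- t*(α/2, 17) = 2.8982

Step 2: Calculate margin of error
Margin = 2.8982 × 0.1525 = 0.4420

Step 3: Construct interval
CI = 3.3179 ± 0.4420
CI = (2.8759, 3.7599)

Interpretation: We are 99% confident that the true slope β₁ lies between 2.8759 and 3.7599.
The interval does not include 0, suggesting a significant linear relationship.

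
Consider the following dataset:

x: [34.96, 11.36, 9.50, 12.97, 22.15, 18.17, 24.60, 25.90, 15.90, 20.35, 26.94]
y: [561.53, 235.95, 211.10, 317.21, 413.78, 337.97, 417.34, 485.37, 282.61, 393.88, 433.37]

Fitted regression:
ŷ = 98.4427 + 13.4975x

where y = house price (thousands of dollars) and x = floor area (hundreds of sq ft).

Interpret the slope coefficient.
For each additional hundred sq ft of floor area, predicted house price increases by approximately 13.4975 thousand dollars.

β₁ = 13.4975 is the change in predicted house price (thousand dollars) per additional hundred sq ft of floor area.

Interpretation:
- Floor area up by 1 hundred sq ft → predicted house price increases by 13.4975 thousand dollars
- This is a linear approximation: the same per-unit change is assumed across the whole observed x range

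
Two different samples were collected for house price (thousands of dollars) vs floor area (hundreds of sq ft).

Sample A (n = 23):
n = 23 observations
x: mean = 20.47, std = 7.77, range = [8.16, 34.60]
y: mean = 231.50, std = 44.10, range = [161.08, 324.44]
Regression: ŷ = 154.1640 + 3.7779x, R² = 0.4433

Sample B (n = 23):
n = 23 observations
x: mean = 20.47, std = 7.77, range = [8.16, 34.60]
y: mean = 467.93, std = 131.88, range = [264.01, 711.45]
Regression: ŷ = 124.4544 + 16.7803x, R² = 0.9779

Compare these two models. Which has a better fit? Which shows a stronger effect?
Model B has the better fit (R² = 0.9779 vs 0.4433). Model B shows the stronger effect (|β₁| = 16.7803 vs 3.7779).

Model Comparison:

Which explains more variance? (R²)
- Model A: R² = 0.4433 → 44.33% of variance in house price explained
- Model B: R² = 0.9779 → 97.79% of variance in house price explained
- 0.9779 > 0.4433 → Model B has the better fit

Which has the larger per-hundred sq ft effect? (|β₁|)
- Model A: β₁ = 3.7779 → predicted house price rises 3.7779 thousand dollars per additional hundred sq ft of floor area
- Model B: β₁ = 16.7803 → predicted house price rises 16.7803 thousand dollars per additional hundred sq ft of floor area
- |3.7779| < |16.7803| → Model B shows the stronger marginal effect

Notes:
- R² measures how tightly points cluster around the line; β₁ measures how steep the line is — they answer different questions.
- A better fit (higher R²) doesn't necessarily mean a more important relationship.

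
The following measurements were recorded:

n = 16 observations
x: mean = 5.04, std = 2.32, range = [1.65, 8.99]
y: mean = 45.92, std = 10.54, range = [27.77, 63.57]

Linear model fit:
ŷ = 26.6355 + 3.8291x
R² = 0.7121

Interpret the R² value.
R² = 0.7121 means 71.21% of the variation in y is explained by the linear relationship with x. This indicates a strong fit.

The coefficient of determination R² is the fraction of the total variation in y that the fitted line accounts for.

Here R² = 0.7121:
- Explained: 71.21% of the variation in y
- Unexplained (residual): 100% − 71.21% = 28.79%
- Rule of thumb (below 0.3 weak; 0.3 to below 0.7 moderate; 0.7 and above strong) → strong

Note: R² says nothing about causation, and a high R² does not by itself mean the linear form is appropriate — check the residuals.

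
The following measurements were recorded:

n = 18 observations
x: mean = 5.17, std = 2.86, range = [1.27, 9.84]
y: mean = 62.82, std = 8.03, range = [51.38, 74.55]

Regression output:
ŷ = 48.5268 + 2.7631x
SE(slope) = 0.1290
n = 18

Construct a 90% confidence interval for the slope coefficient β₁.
The 90% CI for β₁ is (2.5379, 2.9883)

Confidence interval for the slope:

The 90% CI for β₁ is: β̂₁ ± t*(α/2, n-2) × SE(β̂₁)

Step 1: Find critical t-value
- Confidence level = 0.9
- Degrees of freedom = n - 2 = 18 - 2 = 16
- t*(α/2, 16) = 1.7459

Step 2: Calculate margin of error
Margin = 1.7459 × 0.1290 = 0.2252

Step 3: Construct interval
CI = 2.7631 ± 0.2252
CI = (2.5379, 2.9883)

Interpretation: We are 90% confident that the true slope β₁ lies between 2.5379 and 2.9883.
Since 0 is outside the interval, a two-sided test at α = 0.10 would reject H₀: β₁ = 0.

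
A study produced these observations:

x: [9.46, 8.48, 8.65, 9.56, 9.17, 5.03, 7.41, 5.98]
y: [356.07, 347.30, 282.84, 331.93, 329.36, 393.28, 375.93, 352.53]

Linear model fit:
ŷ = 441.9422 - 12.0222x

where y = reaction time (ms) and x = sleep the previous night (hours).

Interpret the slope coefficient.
On average, reaction time is about 12.0222 ms lower for every extra hour of sleep.

The slope coefficient β₁ = -12.0222 represents the marginal effect of sleep on reaction time.

Interpretation:
- Sleep up by 1 hour → predicted reaction time decreases by 12.0222 ms
- The effect is assumed constant over the observed range of x (linearity)

The intercept β₀ = 441.9422 is the predicted reaction time when sleep = 0; since the smallest observed x is 5.03, this is an extrapolation and mainly anchors the line.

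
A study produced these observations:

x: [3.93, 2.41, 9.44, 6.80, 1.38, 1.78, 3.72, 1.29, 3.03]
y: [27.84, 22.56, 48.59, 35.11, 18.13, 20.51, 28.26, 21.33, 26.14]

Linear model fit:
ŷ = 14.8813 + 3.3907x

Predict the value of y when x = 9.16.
ŷ = 45.9401

Plug x = 9.16 into the fitted line:

ŷ = 14.8813 + 3.3907 × 9.16
ŷ = 14.8813 + 31.0588
ŷ = 45.9401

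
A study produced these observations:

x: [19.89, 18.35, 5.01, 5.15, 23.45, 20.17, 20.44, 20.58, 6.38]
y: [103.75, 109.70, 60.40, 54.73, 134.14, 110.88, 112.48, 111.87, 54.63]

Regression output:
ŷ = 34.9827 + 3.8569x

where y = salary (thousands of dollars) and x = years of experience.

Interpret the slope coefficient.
An increase of one year in experience is associated with a 3.8569 thousand dollars increase in predicted salary.

β₁ = 3.8569 is the change in predicted salary (thousand dollars) per additional year of experience.

Interpretation:
- Experience up by 1 year → predicted salary increases by 3.8569 thousand dollars
- This is a linear approximation: the same per-unit change is assumed across the whole observed x range

The intercept β₀ = 34.9827 is the predicted salary when experience = 0; since the smallest observed x is 5.01, this is an extrapolation and mainly anchors the line.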